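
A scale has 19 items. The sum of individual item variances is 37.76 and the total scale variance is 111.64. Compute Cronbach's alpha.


alpha = (k/(k-1)) * (1 - sum(si^2)/s_total^2)
= (19/18) * (1 - 37.76/111.64)
alpha = 0.6985

0.6985


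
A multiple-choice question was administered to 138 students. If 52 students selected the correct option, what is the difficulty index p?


Item difficulty p = number correct / total examinees
p = 52 / 138
p = 0.3768

0.3768


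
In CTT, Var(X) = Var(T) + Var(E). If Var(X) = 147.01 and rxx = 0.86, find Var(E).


var_true = rxx * var_obs = 0.86 * 147.01 = 126.4286
var_error = var_obs - var_true
var_error = 147.01 - 126.4286
var_error = 20.5814

20.5814


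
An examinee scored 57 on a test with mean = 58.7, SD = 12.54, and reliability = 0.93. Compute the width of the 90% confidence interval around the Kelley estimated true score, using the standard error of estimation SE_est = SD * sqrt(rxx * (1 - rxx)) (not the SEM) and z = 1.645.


True score estimate = 0.93*57 + 0.07*58.7 = 57.119
SE_est = SD * sqrt(rxx * (1 - rxx)) = 12.54 * sqrt(0.93 * 0.07) = 12.54 * sqrt(0.0651) = 3.199544
CI = T_est +/- z * SE_est, so width = 2 * z * SE_est = 2 * 1.645 * 3.199544
Width = 10.5265

10.5265


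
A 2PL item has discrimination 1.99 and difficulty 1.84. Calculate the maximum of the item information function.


For 2PL, max info at theta = b = 1.84
I_max = a^2 / 4 = 1.99^2 / 4
= 3.9601 / 4
I_max = 0.99

0.99


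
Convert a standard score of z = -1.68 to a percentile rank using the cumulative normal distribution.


CDF(z) = 0.5 * (1 + erf(z/sqrt(2)))
erf(-1.1879) = -0.907
CDF = 0.0465
Percentile rank = 0.0465 * 100 = 4.65

4.65


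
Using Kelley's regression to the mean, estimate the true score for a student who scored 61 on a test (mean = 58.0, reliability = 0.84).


T_est = rxx * X + (1 - rxx) * mean
T_est = 0.84 * 61 + 0.16 * 58.0
T_est = 51.24 + 9.28
T_est = 60.52

60.52


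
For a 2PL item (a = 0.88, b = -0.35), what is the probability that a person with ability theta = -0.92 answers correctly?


a*(theta - b) = 0.88 * (-0.92 - -0.35) = -0.5016
exp(--0.5016) = 1.6514
P = 1 / (1 + 1.6514)
P = 0.3772

0.3772


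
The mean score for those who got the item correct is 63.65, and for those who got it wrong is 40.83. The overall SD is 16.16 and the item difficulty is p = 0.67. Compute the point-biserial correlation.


q = 1 - p = 0.33
rpb = ((M1 - M0) / SD) * sqrt(p * q)
rpb = ((63.65 - 40.83) / 16.16) * sqrt(0.67 * 0.33)
rpb = 0.664

0.664


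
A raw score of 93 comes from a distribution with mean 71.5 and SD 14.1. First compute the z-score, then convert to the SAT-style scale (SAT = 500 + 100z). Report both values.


z = (X - mean) / SD = (93 - 71.5) / 14.1
z = 21.5 / 14.1
z = 1.5248
SAT-scale = SAT = 500 + 100z
Carry z at full precision (z = 21.5 / 14.1) into the conversion:
SAT-scale = 500 + 100 * (21.5 / 14.1) = 500 + 2150 / 14.1
SAT-scale = 500 + 152.4823
SAT-scale = 652.4823

652.4823


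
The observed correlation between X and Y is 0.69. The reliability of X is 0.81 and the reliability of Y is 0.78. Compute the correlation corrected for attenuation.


r_corrected = rxy / sqrt(rxx * ryy)
= 0.69 / sqrt(0.81 * 0.78)
= 0.69 / sqrt(0.6318)
= 0.69 / 0.794858
r_corrected = 0.8681

0.8681


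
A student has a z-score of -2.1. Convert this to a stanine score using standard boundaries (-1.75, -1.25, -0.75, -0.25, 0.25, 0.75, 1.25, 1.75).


Stanine boundaries: [-1.75, -1.25, -0.75, -0.25, 0.25, 0.75, 1.25, 1.75]
z = -2.1
Check each boundary:
  z < -1.75
  z < -1.25
  z < -0.75
  z < -0.25
  z < 0.25
  z < 0.75
  z < 1.25
  z < 1.75
Highest qualifying boundary gives stanine = 1

1


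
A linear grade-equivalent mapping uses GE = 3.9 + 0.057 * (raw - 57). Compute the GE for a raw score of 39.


raw - median = 39 - 57 = -18
slope * diff = 0.057 * -18 = -1.026
GE = 3.9 + -1.026
GE = 2.874

2.874


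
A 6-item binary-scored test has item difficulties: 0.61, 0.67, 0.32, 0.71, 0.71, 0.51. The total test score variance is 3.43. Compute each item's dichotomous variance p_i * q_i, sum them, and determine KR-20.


For each item, compute p_i * q_i:
  Item 1: 0.61 * 0.39 = 0.2379
  Item 2: 0.67 * 0.33 = 0.2211
  Item 3: 0.32 * 0.68 = 0.2176
  Item 4: 0.71 * 0.29 = 0.2059
  Item 5: 0.71 * 0.29 = 0.2059
  Item 6: 0.51 * 0.49 = 0.2499
Sum(p_i * q_i) = 0.2379 + 0.2211 + 0.2176 + 0.2059 + 0.2059 + 0.2499 = 1.3383
KR-20 = (k/(k-1)) * (1 - Sum(p_i*q_i) / Var_total)
= (6/5) * (1 - 1.3383/3.43)
= 1.2 * 0.6098
KR-20 = 0.7318

0.7318


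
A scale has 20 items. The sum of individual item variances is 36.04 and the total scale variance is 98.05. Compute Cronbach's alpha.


alpha = (k/(k-1)) * (1 - sum(si^2)/s_total^2)
= (20/19) * (1 - 36.04/98.05)
alpha = 0.6657

0.6657


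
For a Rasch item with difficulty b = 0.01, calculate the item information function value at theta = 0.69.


P = 1/(1+exp(-(0.69-0.01))) = 0.6637
I = P*(1-P) = 0.6637 * 0.3363
I = 0.2232

0.2232


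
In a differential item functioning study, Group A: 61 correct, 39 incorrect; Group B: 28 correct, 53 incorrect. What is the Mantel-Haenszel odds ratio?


Odds_A = 61/39 = 1.5641
Odds_B = 28/53 = 0.5283
OR = Odds_A / Odds_B = 1.5641 / 0.5283
Exactly, OR = (61 * 53) / (39 * 28) = 3233 / 1092
OR = 2.9606

2.9606


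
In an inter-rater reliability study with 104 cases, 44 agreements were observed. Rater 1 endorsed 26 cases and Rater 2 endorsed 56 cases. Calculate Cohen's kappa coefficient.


P_o = 44/104 = 0.423077
P_e = (26*56 + 78*48) / 10816 = 0.480769
kappa = (P_o - P_e) / (1 - P_e)
kappa = (0.423077 - 0.480769) / (1 - 0.480769)
kappa = -0.1111

-0.1111


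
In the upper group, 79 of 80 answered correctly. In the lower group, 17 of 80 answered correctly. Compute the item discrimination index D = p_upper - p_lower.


p_upper = 79/80 = 0.9875
p_lower = 17/80 = 0.2125
D = 0.9875 - 0.2125 = 0.775

0.775


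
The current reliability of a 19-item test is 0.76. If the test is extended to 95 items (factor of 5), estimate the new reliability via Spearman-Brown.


r_new = (n * rxx) / (1 + (n-1) * rxx)
r_new = (5 * 0.76) / (1 + 4 * 0.76)
r_new = 3.8 / 4.04
r_new = 0.9406

0.9406


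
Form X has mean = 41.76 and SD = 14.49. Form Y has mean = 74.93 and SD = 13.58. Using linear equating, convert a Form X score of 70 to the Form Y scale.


slope = SD_Y / SD_X = 13.58 / 14.49 ~ 0.9372
intercept = mean_Y - slope * mean_X = 74.93 - (13.58 / 14.49) * 41.76 ~ 35.7926
Y = slope * X + intercept. To avoid rounding drift from the rounded slope/intercept, evaluate the equivalent form Y = mean_Y + SD_Y * (X - mean_X) / SD_X at full precision:
Y = 74.93 + 13.58 * (70 - 41.76) / 14.49
Y = 74.93 + 13.58 * 28.24 / 14.49
Y = 74.93 + 383.4992 / 14.49
Y = 74.93 + 26.4665
Y = 101.3965

101.3965


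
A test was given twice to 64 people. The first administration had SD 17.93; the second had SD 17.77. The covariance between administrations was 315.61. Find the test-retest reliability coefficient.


r = cov(X,Y) / (SD_X * SD_Y)
r = 315.61 / (17.93 * 17.77)
r = 315.61 / 318.6161
r = 0.9906

0.9906


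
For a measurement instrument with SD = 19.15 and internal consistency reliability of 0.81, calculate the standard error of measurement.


SEM = SD * sqrt(1 - rxx)
SEM = 19.15 * sqrt(1 - 0.81)
SEM = 19.15 * sqrt(0.19) = 19.15 * 0.43589
SEM = 8.3473

8.3473


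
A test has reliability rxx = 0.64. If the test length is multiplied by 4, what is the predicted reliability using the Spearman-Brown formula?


r_new = (n * rxx) / (1 + (n-1) * rxx)
r_new = (4 * 0.64) / (1 + 3 * 0.64)
r_new = 2.56 / 2.92
r_new = 0.8767

0.8767


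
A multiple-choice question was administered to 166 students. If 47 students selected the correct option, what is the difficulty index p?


Item difficulty p = number correct / total examinees
p = 47 / 166
p = 0.2831

0.2831


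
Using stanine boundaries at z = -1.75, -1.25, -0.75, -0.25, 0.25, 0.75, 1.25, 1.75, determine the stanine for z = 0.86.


Stanine boundaries: [-1.75, -1.25, -0.75, -0.25, 0.25, 0.75, 1.25, 1.75]
z = 0.86
Check each boundary:
  z >= -1.75 -> could be stanine 2
  z >= -1.25 -> could be stanine 3
  z >= -0.75 -> could be stanine 4
  z >= -0.25 -> could be stanine 5
  z >= 0.25 -> could be stanine 6
  z >= 0.75 -> could be stanine 7
  z < 1.25
  z < 1.75
Highest qualifying boundary gives stanine = 7

7


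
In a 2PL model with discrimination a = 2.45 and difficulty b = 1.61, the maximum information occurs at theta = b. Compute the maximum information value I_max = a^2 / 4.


For 2PL, max info at theta = b = 1.61
I_max = a^2 / 4 = 2.45^2 / 4
= 6.0025 / 4
I_max = 1.5006

1.5006


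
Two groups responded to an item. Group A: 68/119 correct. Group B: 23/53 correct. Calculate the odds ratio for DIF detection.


Odds_A = 68/51 = 1.3333
Odds_B = 23/30 = 0.7667
OR = Odds_A / Odds_B = 1.3333 / 0.7667
Exactly, OR = (68 * 30) / (51 * 23) = 2040 / 1173
OR = 1.7391

1.7391


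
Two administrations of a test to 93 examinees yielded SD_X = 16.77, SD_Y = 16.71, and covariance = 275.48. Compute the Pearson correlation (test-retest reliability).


r = cov(X,Y) / (SD_X * SD_Y)
r = 275.48 / (16.77 * 16.71)
r = 275.48 / 280.2267
r = 0.9831

0.9831


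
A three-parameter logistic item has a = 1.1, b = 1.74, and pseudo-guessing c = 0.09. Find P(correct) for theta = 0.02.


logit = 1.1*(0.02 - 1.74) = -1.892
P* = 1/(1 + exp(--1.892)) = 0.131
P = 0.09 + (1 - 0.09) * 0.131
P = 0.2092

0.2092


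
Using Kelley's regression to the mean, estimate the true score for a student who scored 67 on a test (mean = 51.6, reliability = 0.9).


T_est = rxx * X + (1 - rxx) * mean
T_est = 0.9 * 67 + 0.1 * 51.6
T_est = 60.3 + 5.16
T_est = 65.46

65.46


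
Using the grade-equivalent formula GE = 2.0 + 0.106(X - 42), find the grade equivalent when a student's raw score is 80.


raw - median = 80 - 42 = 38
slope * diff = 0.106 * 38 = 4.028
GE = 2.0 + 4.028
GE = 6.028

6.028


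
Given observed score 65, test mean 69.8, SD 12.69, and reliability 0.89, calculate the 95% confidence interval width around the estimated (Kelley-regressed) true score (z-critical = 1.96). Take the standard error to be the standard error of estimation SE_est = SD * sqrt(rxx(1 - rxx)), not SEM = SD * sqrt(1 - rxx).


True score estimate = 0.89*65 + 0.11*69.8 = 65.528
SE_est = SD * sqrt(rxx * (1 - rxx)) = 12.69 * sqrt(0.89 * 0.11) = 12.69 * sqrt(0.0979) = 3.970571
CI = T_est +/- z * SE_est, so width = 2 * z * SE_est = 2 * 1.96 * 3.970571
Width = 15.5646

15.5646


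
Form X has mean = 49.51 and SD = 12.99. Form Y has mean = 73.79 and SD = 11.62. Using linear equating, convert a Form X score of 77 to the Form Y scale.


slope = SD_Y / SD_X = 11.62 / 12.99 ~ 0.8945
intercept = mean_Y - slope * mean_X = 73.79 - (11.62 / 12.99) * 49.51 ~ 29.5016
Y = slope * X + intercept. To avoid rounding drift from the rounded slope/intercept, evaluate the equivalent form Y = mean_Y + SD_Y * (X - mean_X) / SD_X at full precision:
Y = 73.79 + 11.62 * (77 - 49.51) / 12.99
Y = 73.79 + 11.62 * 27.49 / 12.99
Y = 73.79 + 319.4338 / 12.99
Y = 73.79 + 24.5907
Y = 98.3807

98.3807


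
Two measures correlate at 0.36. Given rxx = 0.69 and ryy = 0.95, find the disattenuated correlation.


r_corrected = rxy / sqrt(rxx * ryy)
= 0.36 / sqrt(0.69 * 0.95)
= 0.36 / sqrt(0.6555)
= 0.36 / 0.80963
r_corrected = 0.4446

0.4446


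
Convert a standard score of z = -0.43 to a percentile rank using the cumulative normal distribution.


CDF(z) = 0.5 * (1 + erf(z/sqrt(2)))
erf(-0.3041) = -0.3328
CDF = 0.3336
Percentile rank = 0.3336 * 100 = 33.36

33.36


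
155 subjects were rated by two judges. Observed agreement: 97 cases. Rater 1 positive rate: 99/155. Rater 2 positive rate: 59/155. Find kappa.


P_o = 97/155 = 0.625806
P_e = (99*59 + 56*96) / 24025 = 0.466889
kappa = (P_o - P_e) / (1 - P_e)
kappa = (0.625806 - 0.466889) / (1 - 0.466889)
kappa = 0.2981

0.2981


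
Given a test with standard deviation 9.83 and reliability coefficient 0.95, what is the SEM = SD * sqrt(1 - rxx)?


SEM = SD * sqrt(1 - rxx)
SEM = 9.83 * sqrt(1 - 0.95)
SEM = 9.83 * sqrt(0.05) = 9.83 * 0.223607
SEM = 2.1981

2.1981


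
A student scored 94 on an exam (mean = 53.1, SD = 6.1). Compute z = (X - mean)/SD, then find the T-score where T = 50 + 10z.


z = (X - mean) / SD = (94 - 53.1) / 6.1
z = 40.9 / 6.1
z = 6.7049
T-score = T = 50 + 10z
Carry z at full precision (z = 40.9 / 6.1) into the conversion:
T-score = 50 + 10 * (40.9 / 6.1) = 50 + 409 / 6.1
T-score = 50 + 67.0492
T-score = 117.0492

117.0492


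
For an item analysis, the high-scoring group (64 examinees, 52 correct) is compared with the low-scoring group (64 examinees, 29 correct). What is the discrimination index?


p_upper = 52/64 = 0.8125
p_lower = 29/64 = 0.4531
D = 0.8125 - 0.4531 = 0.3594

0.3594


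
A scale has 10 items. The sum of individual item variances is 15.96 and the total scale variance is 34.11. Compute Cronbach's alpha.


alpha = (k/(k-1)) * (1 - sum(si^2)/s_total^2)
= (10/9) * (1 - 15.96/34.11)
alpha = 0.5912

0.5912


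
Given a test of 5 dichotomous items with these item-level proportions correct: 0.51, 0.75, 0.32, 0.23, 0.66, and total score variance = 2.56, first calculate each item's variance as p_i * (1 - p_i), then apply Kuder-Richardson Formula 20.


For each item, compute p_i * q_i:
  Item 1: 0.51 * 0.49 = 0.2499
  Item 2: 0.75 * 0.25 = 0.1875
  Item 3: 0.32 * 0.68 = 0.2176
  Item 4: 0.23 * 0.77 = 0.1771
  Item 5: 0.66 * 0.34 = 0.2244
Sum(p_i * q_i) = 0.2499 + 0.1875 + 0.2176 + 0.1771 + 0.2244 = 1.0565
KR-20 = (k/(k-1)) * (1 - Sum(p_i*q_i) / Var_total)
= (5/4) * (1 - 1.0565/2.56)
= 1.25 * 0.5873
KR-20 = 0.7341

0.7341


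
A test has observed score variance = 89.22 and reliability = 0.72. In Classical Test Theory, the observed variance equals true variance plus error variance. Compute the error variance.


var_true = rxx * var_obs = 0.72 * 89.22 = 64.2384
var_error = var_obs - var_true
var_error = 89.22 - 64.2384
var_error = 24.9816

24.9816


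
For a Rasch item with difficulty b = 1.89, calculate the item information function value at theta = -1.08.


P = 1/(1+exp(-(-1.08-1.89))) = 0.0488
I = P*(1-P) = 0.0488 * 0.9512
I = 0.0464

0.0464


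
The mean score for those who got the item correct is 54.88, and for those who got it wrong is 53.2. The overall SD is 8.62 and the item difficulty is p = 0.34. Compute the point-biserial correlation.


q = 1 - p = 0.66
rpb = ((M1 - M0) / SD) * sqrt(p * q)
rpb = ((54.88 - 53.2) / 8.62) * sqrt(0.34 * 0.66)
rpb = 0.0923

0.0923


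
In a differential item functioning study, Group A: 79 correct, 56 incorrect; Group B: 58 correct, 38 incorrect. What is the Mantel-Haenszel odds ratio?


Odds_A = 79/56 = 1.4107
Odds_B = 58/38 = 1.5263
OR = Odds_A / Odds_B = 1.4107 / 1.5263
Exactly, OR = (79 * 38) / (56 * 58) = 3002 / 3248
OR = 0.9243

0.9243


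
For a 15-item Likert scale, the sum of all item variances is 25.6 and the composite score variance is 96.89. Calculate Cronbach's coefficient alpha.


alpha = (k/(k-1)) * (1 - sum(si^2)/s_total^2)
= (15/14) * (1 - 25.6/96.89)
alpha = 0.7883

0.7883


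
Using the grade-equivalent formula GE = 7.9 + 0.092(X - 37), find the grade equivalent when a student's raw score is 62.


raw - median = 62 - 37 = 25
slope * diff = 0.092 * 25 = 2.3
GE = 7.9 + 2.3
GE = 10.2

10.2


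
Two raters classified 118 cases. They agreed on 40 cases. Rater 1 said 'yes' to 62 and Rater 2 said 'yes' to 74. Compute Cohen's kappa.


P_o = 40/118 = 0.338983
P_e = (62*74 + 56*44) / 13924 = 0.506464
kappa = (P_o - P_e) / (1 - P_e)
kappa = (0.338983 - 0.506464) / (1 - 0.506464)
kappa = -0.3393

-0.3393


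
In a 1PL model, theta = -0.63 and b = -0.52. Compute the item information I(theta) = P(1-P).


P = 1/(1+exp(-(-0.63--0.52))) = 0.4725
I = P*(1-P) = 0.4725 * 0.5275
I = 0.2492

0.2492


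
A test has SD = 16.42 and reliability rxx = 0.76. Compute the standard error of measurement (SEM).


SEM = SD * sqrt(1 - rxx)
SEM = 16.42 * sqrt(1 - 0.76)
SEM = 16.42 * sqrt(0.24) = 16.42 * 0.489898
SEM = 8.0441

8.0441


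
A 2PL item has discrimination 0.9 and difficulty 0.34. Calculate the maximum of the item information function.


For 2PL, max info at theta = b = 0.34
I_max = a^2 / 4 = 0.9^2 / 4
= 0.81 / 4
I_max = 0.2025

0.2025


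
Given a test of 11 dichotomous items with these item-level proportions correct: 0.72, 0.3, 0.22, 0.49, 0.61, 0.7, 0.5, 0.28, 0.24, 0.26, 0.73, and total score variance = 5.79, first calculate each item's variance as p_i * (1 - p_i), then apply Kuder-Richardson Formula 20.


For each item, compute p_i * q_i:
  Item 1: 0.72 * 0.28 = 0.2016
  Item 2: 0.3 * 0.7 = 0.21
  Item 3: 0.22 * 0.78 = 0.1716
  Item 4: 0.49 * 0.51 = 0.2499
  Item 5: 0.61 * 0.39 = 0.2379
  Item 6: 0.7 * 0.3 = 0.21
  Item 7: 0.5 * 0.5 = 0.25
  Item 8: 0.28 * 0.72 = 0.2016
  Item 9: 0.24 * 0.76 = 0.1824
  Item 10: 0.26 * 0.74 = 0.1924
  Item 11: 0.73 * 0.27 = 0.1971
Sum(p_i * q_i) = 0.2016 + 0.21 + 0.1716 + 0.2499 + 0.2379 + 0.21 + 0.25 + 0.2016 + 0.1824 + 0.1924 + 0.1971 = 2.3045
KR-20 = (k/(k-1)) * (1 - Sum(p_i*q_i) / Var_total)
= (11/10) * (1 - 2.3045/5.79)
= 1.1 * 0.602
KR-20 = 0.6622

0.6622


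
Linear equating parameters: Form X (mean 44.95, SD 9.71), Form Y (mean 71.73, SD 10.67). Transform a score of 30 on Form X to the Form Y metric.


slope = SD_Y / SD_X = 10.67 / 9.71 ~ 1.0989
intercept = mean_Y - slope * mean_X = 71.73 - (10.67 / 9.71) * 44.95 ~ 22.3359
Y = slope * X + intercept. To avoid rounding drift from the rounded slope/intercept, evaluate the equivalent form Y = mean_Y + SD_Y * (X - mean_X) / SD_X at full precision:
Y = 71.73 + 10.67 * (30 - 44.95) / 9.71
Y = 71.73 - 10.67 * 14.95 / 9.71
Y = 71.73 - 159.5165 / 9.71
Y = 71.73 - 16.4281
Y = 55.3019

55.3019


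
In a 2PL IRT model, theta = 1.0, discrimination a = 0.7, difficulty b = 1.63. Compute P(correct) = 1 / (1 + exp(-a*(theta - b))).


a*(theta - b) = 0.7 * (1.0 - 1.63) = -0.441
exp(--0.441) = 1.5543
P = 1 / (1 + 1.5543)
P = 0.3915

0.3915


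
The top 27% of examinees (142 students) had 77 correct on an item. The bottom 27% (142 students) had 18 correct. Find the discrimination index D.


p_upper = 77/142 = 0.5423
p_lower = 18/142 = 0.1268
D = 0.5423 - 0.1268 = 0.4155

0.4155


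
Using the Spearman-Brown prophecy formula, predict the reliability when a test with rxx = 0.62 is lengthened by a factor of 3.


r_new = (n * rxx) / (1 + (n-1) * rxx)
r_new = (3 * 0.62) / (1 + 2 * 0.62)
r_new = 1.86 / 2.24
r_new = 0.8304

0.8304


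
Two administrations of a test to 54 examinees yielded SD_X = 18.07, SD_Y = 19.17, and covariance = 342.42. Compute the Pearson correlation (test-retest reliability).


r = cov(X,Y) / (SD_X * SD_Y)
r = 342.42 / (18.07 * 19.17)
r = 342.42 / 346.4019
r = 0.9885

0.9885


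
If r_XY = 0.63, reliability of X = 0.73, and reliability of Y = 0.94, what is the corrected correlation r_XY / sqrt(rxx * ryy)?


r_corrected = rxy / sqrt(rxx * ryy)
= 0.63 / sqrt(0.73 * 0.94)
= 0.63 / sqrt(0.6862)
= 0.63 / 0.828372
r_corrected = 0.7605

0.7605


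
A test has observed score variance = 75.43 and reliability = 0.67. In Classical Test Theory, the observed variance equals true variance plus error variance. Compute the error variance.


var_true = rxx * var_obs = 0.67 * 75.43 = 50.5381
var_error = var_obs - var_true
var_error = 75.43 - 50.5381
var_error = 24.8919

24.8919


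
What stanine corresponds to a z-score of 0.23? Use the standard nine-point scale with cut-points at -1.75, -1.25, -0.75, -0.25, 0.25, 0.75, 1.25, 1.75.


Stanine boundaries: [-1.75, -1.25, -0.75, -0.25, 0.25, 0.75, 1.25, 1.75]
z = 0.23
Check each boundary:
  z >= -1.75 -> could be stanine 2
  z >= -1.25 -> could be stanine 3
  z >= -0.75 -> could be stanine 4
  z >= -0.25 -> could be stanine 5
  z < 0.25
  z < 0.75
  z < 1.25
  z < 1.75
Highest qualifying boundary gives stanine = 5

5


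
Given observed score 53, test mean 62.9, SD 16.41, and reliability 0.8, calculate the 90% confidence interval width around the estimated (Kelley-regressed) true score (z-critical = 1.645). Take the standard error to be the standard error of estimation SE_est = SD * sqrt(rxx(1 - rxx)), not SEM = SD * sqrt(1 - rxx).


True score estimate = 0.8*53 + 0.2*62.9 = 54.98
SE_est = SD * sqrt(rxx * (1 - rxx)) = 16.41 * sqrt(0.8 * 0.2) = 16.41 * sqrt(0.16) = 6.564
CI = T_est +/- z * SE_est, so width = 2 * z * SE_est = 2 * 1.645 * 6.564
Width = 21.5956

21.5956


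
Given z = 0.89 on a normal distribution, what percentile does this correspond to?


CDF(z) = 0.5 * (1 + erf(z/sqrt(2)))
erf(0.6293) = 0.6265
CDF = 0.8133
Percentile rank = 0.8133 * 100 = 81.33

81.33


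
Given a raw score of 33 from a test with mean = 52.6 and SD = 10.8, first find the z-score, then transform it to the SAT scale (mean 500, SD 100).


z = (X - mean) / SD = (33 - 52.6) / 10.8
z = -19.6 / 10.8
z = -1.8148
SAT-scale = SAT = 500 + 100z
Carry z at full precision (z = -19.6 / 10.8) into the conversion:
SAT-scale = 500 + 100 * (-19.6 / 10.8) = 500 + -1960 / 10.8
SAT-scale = 500 + -181.4815
SAT-scale = 318.5185

318.5185


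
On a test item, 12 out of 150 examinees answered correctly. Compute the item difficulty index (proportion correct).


Item difficulty p = number correct / total examinees
p = 12 / 150
p = 0.08

0.08


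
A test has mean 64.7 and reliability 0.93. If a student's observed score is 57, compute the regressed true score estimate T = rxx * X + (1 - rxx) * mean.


T_est = rxx * X + (1 - rxx) * mean
T_est = 0.93 * 57 + 0.07 * 64.7
T_est = 53.01 + 4.529
T_est = 57.539

57.539


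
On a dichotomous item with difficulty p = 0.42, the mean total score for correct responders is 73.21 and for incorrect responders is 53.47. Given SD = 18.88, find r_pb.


q = 1 - p = 0.58
rpb = ((M1 - M0) / SD) * sqrt(p * q)
rpb = ((73.21 - 53.47) / 18.88) * sqrt(0.42 * 0.58)
rpb = 0.516

0.516


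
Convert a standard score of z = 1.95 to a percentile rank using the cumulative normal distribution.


CDF(z) = 0.5 * (1 + erf(z/sqrt(2)))
erf(1.3789) = 0.9488
CDF = 0.9744
Percentile rank = 0.9744 * 100 = 97.44

97.44


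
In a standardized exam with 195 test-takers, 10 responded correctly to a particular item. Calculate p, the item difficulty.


Item difficulty p = number correct / total examinees
p = 10 / 195
p = 0.0513

0.0513


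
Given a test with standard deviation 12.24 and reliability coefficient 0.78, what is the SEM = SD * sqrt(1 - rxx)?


SEM = SD * sqrt(1 - rxx)
SEM = 12.24 * sqrt(1 - 0.78)
SEM = 12.24 * sqrt(0.22) = 12.24 * 0.469042
SEM = 5.7411

5.7411


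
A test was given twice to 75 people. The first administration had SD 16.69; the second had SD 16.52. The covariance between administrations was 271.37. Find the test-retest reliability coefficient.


r = cov(X,Y) / (SD_X * SD_Y)
r = 271.37 / (16.69 * 16.52)
r = 271.37 / 275.7188
r = 0.9842

0.9842


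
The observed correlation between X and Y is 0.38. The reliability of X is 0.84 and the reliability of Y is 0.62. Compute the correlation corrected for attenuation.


r_corrected = rxy / sqrt(rxx * ryy)
= 0.38 / sqrt(0.84 * 0.62)
= 0.38 / sqrt(0.5208)
= 0.38 / 0.721665
r_corrected = 0.5266

0.5266


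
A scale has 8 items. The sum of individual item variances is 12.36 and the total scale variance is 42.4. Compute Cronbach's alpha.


alpha = (k/(k-1)) * (1 - sum(si^2)/s_total^2)
= (8/7) * (1 - 12.36/42.4)
alpha = 0.8097

0.8097


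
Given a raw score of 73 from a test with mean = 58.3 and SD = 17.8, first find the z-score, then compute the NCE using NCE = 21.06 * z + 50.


z = (X - mean) / SD = (73 - 58.3) / 17.8
z = 14.7 / 17.8
z = 0.8258
NCE = NCE = 21.06z + 50
Carry z at full precision (z = 14.7 / 17.8) into the conversion:
NCE = 21.06 * (14.7 / 17.8) + 50 = 309.582 / 17.8 + 50
NCE = 17.3922 + 50
NCE = 67.3922

67.3922


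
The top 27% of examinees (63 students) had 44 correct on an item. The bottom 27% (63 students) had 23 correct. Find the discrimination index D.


p_upper = 44/63 = 0.6984
p_lower = 23/63 = 0.3651
D = 0.6984 - 0.3651 = 0.3333

0.3333


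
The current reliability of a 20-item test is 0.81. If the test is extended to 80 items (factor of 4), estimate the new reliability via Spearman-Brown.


r_new = (n * rxx) / (1 + (n-1) * rxx)
r_new = (4 * 0.81) / (1 + 3 * 0.81)
r_new = 3.24 / 3.43
r_new = 0.9446

0.9446


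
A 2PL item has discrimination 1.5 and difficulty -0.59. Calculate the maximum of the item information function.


For 2PL, max info at theta = b = -0.59
I_max = a^2 / 4 = 1.5^2 / 4
= 2.25 / 4
I_max = 0.5625

0.5625


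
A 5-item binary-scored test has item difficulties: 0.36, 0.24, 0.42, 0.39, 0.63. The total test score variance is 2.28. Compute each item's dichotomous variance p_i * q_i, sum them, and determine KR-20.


For each item, compute p_i * q_i:
  Item 1: 0.36 * 0.64 = 0.2304
  Item 2: 0.24 * 0.76 = 0.1824
  Item 3: 0.42 * 0.58 = 0.2436
  Item 4: 0.39 * 0.61 = 0.2379
  Item 5: 0.63 * 0.37 = 0.2331
Sum(p_i * q_i) = 0.2304 + 0.1824 + 0.2436 + 0.2379 + 0.2331 = 1.1274
KR-20 = (k/(k-1)) * (1 - Sum(p_i*q_i) / Var_total)
= (5/4) * (1 - 1.1274/2.28)
= 1.25 * 0.5055
KR-20 = 0.6319

0.6319


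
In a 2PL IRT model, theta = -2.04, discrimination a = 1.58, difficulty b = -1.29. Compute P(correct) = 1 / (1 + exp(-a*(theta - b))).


a*(theta - b) = 1.58 * (-2.04 - -1.29) = -1.185
exp(--1.185) = 3.2707
P = 1 / (1 + 3.2707)
P = 0.2342

0.2342


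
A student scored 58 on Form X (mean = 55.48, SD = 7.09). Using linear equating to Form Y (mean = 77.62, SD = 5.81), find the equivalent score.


slope = SD_Y / SD_X = 5.81 / 7.09 ~ 0.8195
intercept = mean_Y - slope * mean_X = 77.62 - (5.81 / 7.09) * 55.48 ~ 32.1561
Y = slope * X + intercept. To avoid rounding drift from the rounded slope/intercept, evaluate the equivalent form Y = mean_Y + SD_Y * (X - mean_X) / SD_X at full precision:
Y = 77.62 + 5.81 * (58 - 55.48) / 7.09
Y = 77.62 + 5.81 * 2.52 / 7.09
Y = 77.62 + 14.6412 / 7.09
Y = 77.62 + 2.065
Y = 79.685

79.685


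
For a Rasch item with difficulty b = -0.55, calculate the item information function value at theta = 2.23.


P = 1/(1+exp(-(2.23--0.55))) = 0.9416
I = P*(1-P) = 0.9416 * 0.0584
I = 0.055

0.055


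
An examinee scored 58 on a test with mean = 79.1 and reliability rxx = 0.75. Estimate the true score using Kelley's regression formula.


T_est = rxx * X + (1 - rxx) * mean
T_est = 0.75 * 58 + 0.25 * 79.1
T_est = 43.5 + 19.775
T_est = 63.275

63.275


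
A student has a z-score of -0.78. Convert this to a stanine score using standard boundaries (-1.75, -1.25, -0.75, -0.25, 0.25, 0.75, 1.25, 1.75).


Stanine boundaries: [-1.75, -1.25, -0.75, -0.25, 0.25, 0.75, 1.25, 1.75]
z = -0.78
Check each boundary:
  z >= -1.75 -> could be stanine 2
  z >= -1.25 -> could be stanine 3
  z < -0.75
  z < -0.25
  z < 0.25
  z < 0.75
  z < 1.25
  z < 1.75
Highest qualifying boundary gives stanine = 3

3


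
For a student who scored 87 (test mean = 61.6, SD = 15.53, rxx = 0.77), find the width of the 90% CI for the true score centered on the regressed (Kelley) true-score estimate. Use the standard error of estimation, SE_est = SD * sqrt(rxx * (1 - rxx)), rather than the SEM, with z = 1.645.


True score estimate = 0.77*87 + 0.23*61.6 = 81.158
SE_est = SD * sqrt(rxx * (1 - rxx)) = 15.53 * sqrt(0.77 * 0.23) = 15.53 * sqrt(0.1771) = 6.535529
CI = T_est +/- z * SE_est, so width = 2 * z * SE_est = 2 * 1.645 * 6.535529
Width = 21.5019

21.5019


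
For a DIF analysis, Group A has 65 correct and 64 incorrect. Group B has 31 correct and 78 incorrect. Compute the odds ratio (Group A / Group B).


Odds_A = 65/64 = 1.0156
Odds_B = 31/78 = 0.3974
OR = Odds_A / Odds_B = 1.0156 / 0.3974
Exactly, OR = (65 * 78) / (64 * 31) = 5070 / 1984
OR = 2.5554

2.5554


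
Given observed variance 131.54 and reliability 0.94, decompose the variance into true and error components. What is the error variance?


var_true = rxx * var_obs = 0.94 * 131.54 = 123.6476
var_error = var_obs - var_true
var_error = 131.54 - 123.6476
var_error = 7.8924

7.8924


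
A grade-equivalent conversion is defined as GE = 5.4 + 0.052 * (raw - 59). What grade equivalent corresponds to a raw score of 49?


raw - median = 49 - 59 = -10
slope * diff = 0.052 * -10 = -0.52
GE = 5.4 + -0.52
GE = 4.88

4.88


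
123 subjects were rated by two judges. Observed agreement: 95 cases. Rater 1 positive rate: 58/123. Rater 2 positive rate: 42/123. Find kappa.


P_o = 95/123 = 0.772358
P_e = (58*42 + 65*81) / 15129 = 0.509022
kappa = (P_o - P_e) / (1 - P_e)
kappa = (0.772358 - 0.509022) / (1 - 0.509022)
kappa = 0.5363

0.5363


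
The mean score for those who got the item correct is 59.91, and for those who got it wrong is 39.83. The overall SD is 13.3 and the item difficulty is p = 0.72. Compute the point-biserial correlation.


q = 1 - p = 0.28
rpb = ((M1 - M0) / SD) * sqrt(p * q)
rpb = ((59.91 - 39.83) / 13.3) * sqrt(0.72 * 0.28)
rpb = 0.6779

0.6779


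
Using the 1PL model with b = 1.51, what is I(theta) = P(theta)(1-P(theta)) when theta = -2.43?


P = 1/(1+exp(-(-2.43-1.51))) = 0.0191
I = P*(1-P) = 0.0191 * 0.9809
I = 0.0187

0.0187


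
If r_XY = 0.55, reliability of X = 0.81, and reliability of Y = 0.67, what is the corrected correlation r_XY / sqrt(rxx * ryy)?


r_corrected = rxy / sqrt(rxx * ryy)
= 0.55 / sqrt(0.81 * 0.67)
= 0.55 / sqrt(0.5427)
= 0.55 / 0.736682
r_corrected = 0.7466

0.7466


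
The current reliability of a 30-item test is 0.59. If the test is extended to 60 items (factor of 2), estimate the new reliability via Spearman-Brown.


r_new = (n * rxx) / (1 + (n-1) * rxx)
r_new = (2 * 0.59) / (1 + 1 * 0.59)
r_new = 1.18 / 1.59
r_new = 0.7421

0.7421


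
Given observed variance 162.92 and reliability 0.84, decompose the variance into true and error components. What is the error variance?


var_true = rxx * var_obs = 0.84 * 162.92 = 136.8528
var_error = var_obs - var_true
var_error = 162.92 - 136.8528
var_error = 26.0672

26.0672


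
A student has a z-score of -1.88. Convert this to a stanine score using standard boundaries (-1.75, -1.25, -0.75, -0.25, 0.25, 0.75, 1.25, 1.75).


Stanine boundaries: [-1.75, -1.25, -0.75, -0.25, 0.25, 0.75, 1.25, 1.75]
z = -1.88
Check each boundary:
  z < -1.75
  z < -1.25
  z < -0.75
  z < -0.25
  z < 0.25
  z < 0.75
  z < 1.25
  z < 1.75
Highest qualifying boundary gives stanine = 1

1


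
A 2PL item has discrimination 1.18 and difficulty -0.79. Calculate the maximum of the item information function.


For 2PL, max info at theta = b = -0.79
I_max = a^2 / 4 = 1.18^2 / 4
= 1.3924 / 4
I_max = 0.3481

0.3481


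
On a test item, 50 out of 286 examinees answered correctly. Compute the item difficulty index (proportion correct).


Item difficulty p = number correct / total examinees
p = 50 / 286
p = 0.1748

0.1748


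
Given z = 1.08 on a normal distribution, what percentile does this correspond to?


CDF(z) = 0.5 * (1 + erf(z/sqrt(2)))
erf(0.7637) = 0.7199
CDF = 0.8599
Percentile rank = 0.8599 * 100 = 85.99

85.99


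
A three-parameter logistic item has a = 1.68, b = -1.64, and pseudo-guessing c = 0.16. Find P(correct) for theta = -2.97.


logit = 1.68*(-2.97 - -1.64) = -2.2344
P* = 1/(1 + exp(--2.2344)) = 0.0967
P = 0.16 + (1 - 0.16) * 0.0967
P = 0.2412

0.2412


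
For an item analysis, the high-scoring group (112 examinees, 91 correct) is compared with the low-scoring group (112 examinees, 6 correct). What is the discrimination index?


p_upper = 91/112 = 0.8125
p_lower = 6/112 = 0.0536
D = 0.8125 - 0.0536 = 0.7589

0.7589


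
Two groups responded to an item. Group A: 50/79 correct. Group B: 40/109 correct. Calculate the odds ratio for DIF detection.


Odds_A = 50/29 = 1.7241
Odds_B = 40/69 = 0.5797
OR = Odds_A / Odds_B = 1.7241 / 0.5797
Exactly, OR = (50 * 69) / (29 * 40) = 3450 / 1160
OR = 2.9741

2.9741


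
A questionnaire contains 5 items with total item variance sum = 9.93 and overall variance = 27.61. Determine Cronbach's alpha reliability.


alpha = (k/(k-1)) * (1 - sum(si^2)/s_total^2)
= (5/4) * (1 - 9.93/27.61)
alpha = 0.8004

0.8004


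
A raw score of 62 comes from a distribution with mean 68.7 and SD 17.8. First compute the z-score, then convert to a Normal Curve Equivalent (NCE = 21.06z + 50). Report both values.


z = (X - mean) / SD = (62 - 68.7) / 17.8
z = -6.7 / 17.8
z = -0.3764
NCE = NCE = 21.06z + 50
Carry z at full precision (z = -6.7 / 17.8) into the conversion:
NCE = 21.06 * (-6.7 / 17.8) + 50 = -141.102 / 17.8 + 50
NCE = -7.9271 + 50
NCE = 42.0729

42.0729


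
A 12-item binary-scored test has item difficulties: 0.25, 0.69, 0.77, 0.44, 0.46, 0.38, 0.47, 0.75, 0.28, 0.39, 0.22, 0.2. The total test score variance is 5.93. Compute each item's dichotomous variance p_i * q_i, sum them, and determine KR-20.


For each item, compute p_i * q_i:
  Item 1: 0.25 * 0.75 = 0.1875
  Item 2: 0.69 * 0.31 = 0.2139
  Item 3: 0.77 * 0.23 = 0.1771
  Item 4: 0.44 * 0.56 = 0.2464
  Item 5: 0.46 * 0.54 = 0.2484
  Item 6: 0.38 * 0.62 = 0.2356
  Item 7: 0.47 * 0.53 = 0.2491
  Item 8: 0.75 * 0.25 = 0.1875
  Item 9: 0.28 * 0.72 = 0.2016
  Item 10: 0.39 * 0.61 = 0.2379
  Item 11: 0.22 * 0.78 = 0.1716
  Item 12: 0.2 * 0.8 = 0.16
Sum(p_i * q_i) = 0.1875 + 0.2139 + 0.1771 + 0.2464 + 0.2484 + 0.2356 + 0.2491 + 0.1875 + 0.2016 + 0.2379 + 0.1716 + 0.16 = 2.5166
KR-20 = (k/(k-1)) * (1 - Sum(p_i*q_i) / Var_total)
= (12/11) * (1 - 2.5166/5.93)
= 1.0909 * 0.5756
KR-20 = 0.6279

0.6279


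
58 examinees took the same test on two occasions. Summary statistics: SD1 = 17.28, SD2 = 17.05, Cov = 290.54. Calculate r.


r = cov(X,Y) / (SD_X * SD_Y)
r = 290.54 / (17.28 * 17.05)
r = 290.54 / 294.624
r = 0.9861

0.9861


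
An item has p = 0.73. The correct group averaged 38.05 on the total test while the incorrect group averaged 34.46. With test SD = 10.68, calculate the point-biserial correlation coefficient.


q = 1 - p = 0.27
rpb = ((M1 - M0) / SD) * sqrt(p * q)
rpb = ((38.05 - 34.46) / 10.68) * sqrt(0.73 * 0.27)
rpb = 0.1492

0.1492


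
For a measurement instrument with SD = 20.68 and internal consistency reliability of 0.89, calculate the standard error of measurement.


SEM = SD * sqrt(1 - rxx)
SEM = 20.68 * sqrt(1 - 0.89)
SEM = 20.68 * sqrt(0.11) = 20.68 * 0.331662
SEM = 6.8588

6.8588


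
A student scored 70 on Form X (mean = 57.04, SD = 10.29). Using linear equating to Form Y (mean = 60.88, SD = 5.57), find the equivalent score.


slope = SD_Y / SD_X = 5.57 / 10.29 ~ 0.5413
intercept = mean_Y - slope * mean_X = 60.88 - (5.57 / 10.29) * 57.04 ~ 30.0041
Y = slope * X + intercept. To avoid rounding drift from the rounded slope/intercept, evaluate the equivalent form Y = mean_Y + SD_Y * (X - mean_X) / SD_X at full precision:
Y = 60.88 + 5.57 * (70 - 57.04) / 10.29
Y = 60.88 + 5.57 * 12.96 / 10.29
Y = 60.88 + 72.1872 / 10.29
Y = 60.88 + 7.0153
Y = 67.8953

67.8953


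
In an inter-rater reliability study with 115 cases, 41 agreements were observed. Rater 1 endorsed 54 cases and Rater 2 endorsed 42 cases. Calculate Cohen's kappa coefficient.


P_o = 41/115 = 0.356522
P_e = (54*42 + 61*73) / 13225 = 0.508204
kappa = (P_o - P_e) / (1 - P_e)
kappa = (0.356522 - 0.508204) / (1 - 0.508204)
kappa = -0.3084

-0.3084


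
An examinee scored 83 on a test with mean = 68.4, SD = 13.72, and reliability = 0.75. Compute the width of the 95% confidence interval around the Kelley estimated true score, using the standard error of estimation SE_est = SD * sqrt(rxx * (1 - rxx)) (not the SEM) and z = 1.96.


True score estimate = 0.75*83 + 0.25*68.4 = 79.35
SE_est = SD * sqrt(rxx * (1 - rxx)) = 13.72 * sqrt(0.75 * 0.25) = 13.72 * sqrt(0.1875) = 5.940934
CI = T_est +/- z * SE_est, so width = 2 * z * SE_est = 2 * 1.96 * 5.940934
Width = 23.2885

23.2885


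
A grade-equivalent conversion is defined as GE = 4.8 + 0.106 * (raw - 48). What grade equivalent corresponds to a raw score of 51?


raw - median = 51 - 48 = 3
slope * diff = 0.106 * 3 = 0.318
GE = 4.8 + 0.318
GE = 5.118

5.118


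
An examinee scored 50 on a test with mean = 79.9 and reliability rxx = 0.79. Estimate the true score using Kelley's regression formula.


T_est = rxx * X + (1 - rxx) * mean
T_est = 0.79 * 50 + 0.21 * 79.9
T_est = 39.5 + 16.779
T_est = 56.279

56.279


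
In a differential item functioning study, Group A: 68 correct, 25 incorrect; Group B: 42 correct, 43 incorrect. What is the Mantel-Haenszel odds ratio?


Odds_A = 68/25 = 2.72
Odds_B = 42/43 = 0.9767
OR = Odds_A / Odds_B = 2.72 / 0.9767
Exactly, OR = (68 * 43) / (25 * 42) = 2924 / 1050
OR = 2.7848

2.7848


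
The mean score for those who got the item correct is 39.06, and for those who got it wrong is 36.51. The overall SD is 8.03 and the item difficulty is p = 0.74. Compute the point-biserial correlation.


q = 1 - p = 0.26
rpb = ((M1 - M0) / SD) * sqrt(p * q)
rpb = ((39.06 - 36.51) / 8.03) * sqrt(0.74 * 0.26)
rpb = 0.1393

0.1393


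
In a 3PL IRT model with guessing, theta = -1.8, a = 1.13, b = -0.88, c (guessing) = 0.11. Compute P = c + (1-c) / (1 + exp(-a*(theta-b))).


logit = 1.13*(-1.8 - -0.88) = -1.0396
P* = 1/(1 + exp(--1.0396)) = 0.2612
P = 0.11 + (1 - 0.11) * 0.2612
P = 0.3425

0.3425


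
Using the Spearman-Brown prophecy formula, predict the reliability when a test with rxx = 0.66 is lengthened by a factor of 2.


r_new = (n * rxx) / (1 + (n-1) * rxx)
r_new = (2 * 0.66) / (1 + 1 * 0.66)
r_new = 1.32 / 1.66
r_new = 0.7952

0.7952


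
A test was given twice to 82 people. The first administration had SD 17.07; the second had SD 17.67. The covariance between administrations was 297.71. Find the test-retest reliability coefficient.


r = cov(X,Y) / (SD_X * SD_Y)
r = 297.71 / (17.07 * 17.67)
r = 297.71 / 301.6269
r = 0.987

0.987


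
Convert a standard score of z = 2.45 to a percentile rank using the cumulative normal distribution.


CDF(z) = 0.5 * (1 + erf(z/sqrt(2)))
erf(1.7324) = 0.9857
CDF = 0.9929
Percentile rank = 0.9929 * 100 = 99.29

99.29


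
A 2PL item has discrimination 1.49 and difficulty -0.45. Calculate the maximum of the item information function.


For 2PL, max info at theta = b = -0.45
I_max = a^2 / 4 = 1.49^2 / 4
= 2.2201 / 4
I_max = 0.555

0.555


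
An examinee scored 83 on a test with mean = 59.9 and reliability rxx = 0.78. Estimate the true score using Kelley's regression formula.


T_est = rxx * X + (1 - rxx) * mean
T_est = 0.78 * 83 + 0.22 * 59.9
T_est = 64.74 + 13.178
T_est = 77.918

77.918


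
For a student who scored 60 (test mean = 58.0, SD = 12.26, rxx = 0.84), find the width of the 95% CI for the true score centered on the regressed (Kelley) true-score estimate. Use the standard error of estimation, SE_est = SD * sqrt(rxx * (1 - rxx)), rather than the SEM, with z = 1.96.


True score estimate = 0.84*60 + 0.16*58.0 = 59.68
SE_est = SD * sqrt(rxx * (1 - rxx)) = 12.26 * sqrt(0.84 * 0.16) = 12.26 * sqrt(0.1344) = 4.49459
CI = T_est +/- z * SE_est, so width = 2 * z * SE_est = 2 * 1.96 * 4.49459
Width = 17.6188

17.6188


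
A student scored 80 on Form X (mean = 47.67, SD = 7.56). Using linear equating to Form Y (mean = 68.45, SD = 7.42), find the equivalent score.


slope = SD_Y / SD_X = 7.42 / 7.56 ~ 0.9815
intercept = mean_Y - slope * mean_X = 68.45 - (7.42 / 7.56) * 47.67 ~ 21.6628
Y = slope * X + intercept. To avoid rounding drift from the rounded slope/intercept, evaluate the equivalent form Y = mean_Y + SD_Y * (X - mean_X) / SD_X at full precision:
Y = 68.45 + 7.42 * (80 - 47.67) / 7.56
Y = 68.45 + 7.42 * 32.33 / 7.56
Y = 68.45 + 239.8886 / 7.56
Y = 68.45 + 31.7313
Y = 100.1813

100.1813


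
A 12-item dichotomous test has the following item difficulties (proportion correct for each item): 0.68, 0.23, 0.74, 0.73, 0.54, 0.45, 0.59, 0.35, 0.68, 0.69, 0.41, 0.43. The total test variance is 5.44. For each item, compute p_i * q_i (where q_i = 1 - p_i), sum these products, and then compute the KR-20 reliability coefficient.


For each item, compute p_i * q_i:
  Item 1: 0.68 * 0.32 = 0.2176
  Item 2: 0.23 * 0.77 = 0.1771
  Item 3: 0.74 * 0.26 = 0.1924
  Item 4: 0.73 * 0.27 = 0.1971
  Item 5: 0.54 * 0.46 = 0.2484
  Item 6: 0.45 * 0.55 = 0.2475
  Item 7: 0.59 * 0.41 = 0.2419
  Item 8: 0.35 * 0.65 = 0.2275
  Item 9: 0.68 * 0.32 = 0.2176
  Item 10: 0.69 * 0.31 = 0.2139
  Item 11: 0.41 * 0.59 = 0.2419
  Item 12: 0.43 * 0.57 = 0.2451
Sum(p_i * q_i) = 0.2176 + 0.1771 + 0.1924 + 0.1971 + 0.2484 + 0.2475 + 0.2419 + 0.2275 + 0.2176 + 0.2139 + 0.2419 + 0.2451 = 2.668
KR-20 = (k/(k-1)) * (1 - Sum(p_i*q_i) / Var_total)
= (12/11) * (1 - 2.668/5.44)
= 1.0909 * 0.5096
KR-20 = 0.5559

0.5559
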